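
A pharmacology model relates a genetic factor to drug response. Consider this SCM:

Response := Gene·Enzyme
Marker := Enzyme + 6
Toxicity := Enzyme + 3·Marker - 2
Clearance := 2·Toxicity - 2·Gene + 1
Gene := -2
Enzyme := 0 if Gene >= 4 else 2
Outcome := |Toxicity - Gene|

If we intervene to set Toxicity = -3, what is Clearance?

The intervention breaks the incoming arrows to Toxicity: Toxicity := Enzyme + 3·Marker - 2 no longer applies, and Toxicity = -3.
Clearance = 2·Toxicity - 2·Gene + 1  [with Toxicity=-3, Gene=-2]  = -1

-1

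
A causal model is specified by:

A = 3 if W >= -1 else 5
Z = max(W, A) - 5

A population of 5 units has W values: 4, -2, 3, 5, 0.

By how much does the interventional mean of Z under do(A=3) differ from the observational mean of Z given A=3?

-0.15

Under do(A=3), A's equation is replaced by A=3 for every unit. Per-unit Z: -1, -2, -2, 0, -2. Mean = -1.4.
E[Z|A=3] averages over only the 4 units with A=3 (W = 4, 3, 5, 0): Z = -1, -2, 0, -2, mean -1.25.
Difference = -1.4 − (-1.25) = -0.15.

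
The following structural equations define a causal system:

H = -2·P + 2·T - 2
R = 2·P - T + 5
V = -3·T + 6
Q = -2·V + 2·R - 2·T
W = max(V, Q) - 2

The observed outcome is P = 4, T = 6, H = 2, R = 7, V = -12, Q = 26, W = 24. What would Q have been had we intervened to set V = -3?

8

The intervention breaks the incoming arrows to V: V = -3·T + 6 no longer applies, and V = -3.
R = 2·P - T + 5  [with P=4, T=6]  = 7
Q = -2·V + 2·R - 2·T  [with V=-3, R=7, T=6]  = 8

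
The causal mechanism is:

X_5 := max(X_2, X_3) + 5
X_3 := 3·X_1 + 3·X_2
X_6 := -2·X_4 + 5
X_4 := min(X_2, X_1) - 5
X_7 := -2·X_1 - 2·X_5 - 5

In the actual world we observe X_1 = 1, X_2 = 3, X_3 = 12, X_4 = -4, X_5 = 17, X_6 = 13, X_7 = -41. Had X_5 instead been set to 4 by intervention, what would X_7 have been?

Under do(X_5=4), the mechanism X_5 := max(X_2, X_3) + 5 is discarded; X_5 is fixed at 4.
X_7 = -2·X_1 - 2·X_5 - 5  [with X_1=1, X_5=4]  = -15

-15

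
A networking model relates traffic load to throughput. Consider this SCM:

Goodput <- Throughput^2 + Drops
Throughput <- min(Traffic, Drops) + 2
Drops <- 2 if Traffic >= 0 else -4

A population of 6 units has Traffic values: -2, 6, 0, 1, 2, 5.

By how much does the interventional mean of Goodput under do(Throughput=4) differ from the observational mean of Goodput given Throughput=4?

Every unit gets Throughput=4 under the intervention. Goodput values become 12, 18, 18, 18, 18, 18; E[Goodput|do(Throughput=4)] = 17.
Conditioning on Throughput=4 selects the 3 unit(s) with Traffic ∈ {6, 2, 5}. Their Goodput values: 18, 18, 18. Mean = 18.
Difference = 17 − 18 = -1.

-1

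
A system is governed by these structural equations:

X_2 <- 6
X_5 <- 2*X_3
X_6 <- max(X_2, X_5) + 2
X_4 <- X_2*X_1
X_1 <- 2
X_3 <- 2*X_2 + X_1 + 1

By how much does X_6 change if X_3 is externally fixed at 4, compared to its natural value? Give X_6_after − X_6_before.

-22

The intervention breaks the incoming arrows to X_3: X_3 <- 2*X_2 + X_1 + 1 no longer applies, and X_3 = 4.
X_5 = 2*X_3  [with X_3=4]  = 8
X_6 = max(X_2, X_5) + 2  [with X_2=6, X_5=8]  = 10
Without intervention: X_3 = 2*X_2 + X_1 + 1  [with X_2=6, X_1=2]  = 15; X_5 = 2*X_3  [with X_3=15]  = 30; X_6 = max(X_2, X_5) + 2  [with X_2=6, X_5=30]  = 32.
Change = 10 − 32 = -22.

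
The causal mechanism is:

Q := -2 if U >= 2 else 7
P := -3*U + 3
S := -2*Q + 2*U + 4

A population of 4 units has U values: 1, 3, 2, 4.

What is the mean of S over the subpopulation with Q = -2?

14

E[S|Q=-2] averages over only the 3 units with Q=-2 (U = 3, 2, 4): S = 14, 12, 16, mean 14.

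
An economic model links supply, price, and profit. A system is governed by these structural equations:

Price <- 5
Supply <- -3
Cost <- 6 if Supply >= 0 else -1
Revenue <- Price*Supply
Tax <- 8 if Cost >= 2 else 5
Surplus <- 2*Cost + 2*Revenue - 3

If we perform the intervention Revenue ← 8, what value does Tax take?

Intervening sets Revenue = 8 and removes its equation (Revenue <- Price*Supply).
No directed path runs from Revenue to Tax, so Tax keeps its natural value.
Cost = 6 if Supply >= 0 else -1  [with Supply=-3]  = -1
Tax = 8 if Cost >= 2 else 5  [with Cost=-1]  = 5

5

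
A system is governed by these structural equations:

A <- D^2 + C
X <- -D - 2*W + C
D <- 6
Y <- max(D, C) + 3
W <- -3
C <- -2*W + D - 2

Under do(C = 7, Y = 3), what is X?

The joint intervention fixes C = 7, Y = 3, removing each variable's own equation.
X = -D - 2*W + C  [with D=6, W=-3, C=7]  = 7

7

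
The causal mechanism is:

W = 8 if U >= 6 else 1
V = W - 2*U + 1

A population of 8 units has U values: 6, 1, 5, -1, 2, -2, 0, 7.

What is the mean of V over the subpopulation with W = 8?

-4

Observing W=8 restricts to units where W's equation naturally yields 8: U ∈ {6, 7}. In that subpopulation V = -3, -5, mean -4.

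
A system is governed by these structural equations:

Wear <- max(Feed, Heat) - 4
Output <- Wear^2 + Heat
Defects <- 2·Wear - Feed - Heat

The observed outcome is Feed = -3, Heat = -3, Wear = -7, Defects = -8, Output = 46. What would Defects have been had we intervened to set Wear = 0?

6

The intervention breaks the incoming arrows to Wear: Wear <- max(Feed, Heat) - 4 no longer applies, and Wear = 0.
Defects = 2·Wear - Feed - Heat  [with Wear=0, Feed=-3, Heat=-3]  = 6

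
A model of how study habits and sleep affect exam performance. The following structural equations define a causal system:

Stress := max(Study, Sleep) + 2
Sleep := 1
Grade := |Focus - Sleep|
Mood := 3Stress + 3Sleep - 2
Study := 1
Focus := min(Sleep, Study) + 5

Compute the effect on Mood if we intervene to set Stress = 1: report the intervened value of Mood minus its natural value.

do(Stress=1) replaces the equation Stress := max(Study, Sleep) + 2 with the constant Stress = 1.
Mood = 3Stress + 3Sleep - 2  [with Stress=1, Sleep=1]  = 4
Without intervention: Stress = max(Study, Sleep) + 2  [with Study=1, Sleep=1]  = 3; Mood = 3Stress + 3Sleep - 2  [with Stress=3, Sleep=1]  = 10.
Change = 4 − 10 = -6.

-6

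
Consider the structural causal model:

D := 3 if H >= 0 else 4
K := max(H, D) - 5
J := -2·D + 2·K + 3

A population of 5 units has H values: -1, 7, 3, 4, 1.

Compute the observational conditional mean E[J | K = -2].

-7

E[J|K=-2] averages over only the 2 units with K=-2 (H = 3, 1): J = -7, -7, mean -7.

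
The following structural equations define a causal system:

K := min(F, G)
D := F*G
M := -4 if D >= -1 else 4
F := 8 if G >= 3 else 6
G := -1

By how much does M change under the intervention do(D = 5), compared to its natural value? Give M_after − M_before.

-8

Intervening sets D = 5 and removes its equation (D := F*G).
M = -4 if D >= -1 else 4  [with D=5]  = -4
Without intervention: F = 8 if G >= 3 else 6  [with G=-1]  = 6; D = F*G  [with F=6, G=-1]  = -6; M = -4 if D >= -1 else 4  [with D=-6]  = 4.
Change = -4 − 4 = -8.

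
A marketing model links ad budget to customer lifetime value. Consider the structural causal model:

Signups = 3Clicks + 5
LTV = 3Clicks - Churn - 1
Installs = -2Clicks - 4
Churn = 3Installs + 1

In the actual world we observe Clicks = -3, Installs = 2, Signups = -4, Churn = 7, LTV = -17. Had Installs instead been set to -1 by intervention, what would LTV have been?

do(Installs=-1) replaces the equation Installs = -2Clicks - 4 with the constant Installs = -1.
Churn = 3Installs + 1  [with Installs=-1]  = -2
LTV = 3Clicks - Churn - 1  [with Clicks=-3, Churn=-2]  = -8

-8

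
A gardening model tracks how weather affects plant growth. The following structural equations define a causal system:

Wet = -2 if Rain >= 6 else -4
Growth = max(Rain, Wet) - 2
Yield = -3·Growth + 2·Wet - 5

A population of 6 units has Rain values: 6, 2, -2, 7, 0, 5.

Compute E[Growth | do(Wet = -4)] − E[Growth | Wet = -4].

Every unit gets Wet=-4 under the intervention. Growth values become 4, 0, -4, 5, -2, 3; E[Growth|do(Wet=-4)] = 1.
E[Growth|Wet=-4] averages over only the 4 units with Wet=-4 (Rain = 2, -2, 0, 5): Growth = 0, -4, -2, 3, mean -0.75.
Difference = 1 − (-0.75) = 1.75.

1.75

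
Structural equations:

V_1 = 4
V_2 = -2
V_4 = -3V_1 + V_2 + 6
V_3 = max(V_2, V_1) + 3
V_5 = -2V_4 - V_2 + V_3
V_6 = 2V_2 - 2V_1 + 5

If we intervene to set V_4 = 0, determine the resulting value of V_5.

Intervening sets V_4 = 0 and removes its equation (V_4 = -3V_1 + V_2 + 6).
V_3 = max(V_2, V_1) + 3  [with V_2=-2, V_1=4]  = 7
V_5 = -2V_4 - V_2 + V_3  [with V_4=0, V_2=-2, V_3=7]  = 9

9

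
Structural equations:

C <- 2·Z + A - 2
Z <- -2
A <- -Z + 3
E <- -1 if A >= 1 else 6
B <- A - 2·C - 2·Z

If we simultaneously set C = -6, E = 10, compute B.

The joint intervention fixes C = -6, E = 10, removing each variable's own equation.
A = -Z + 3  [with Z=-2]  = 5
B = A - 2·C - 2·Z  [with A=5, C=-6, Z=-2]  = 21

21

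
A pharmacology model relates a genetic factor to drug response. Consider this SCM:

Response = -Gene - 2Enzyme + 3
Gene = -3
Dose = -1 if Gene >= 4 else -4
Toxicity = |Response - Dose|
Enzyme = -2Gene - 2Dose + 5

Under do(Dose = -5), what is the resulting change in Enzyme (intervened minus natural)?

2

The intervention breaks the incoming arrows to Dose: Dose = -1 if Gene >= 4 else -4 no longer applies, and Dose = -5.
Enzyme = -2Gene - 2Dose + 5  [with Gene=-3, Dose=-5]  = 21
Without intervention: Dose = -1 if Gene >= 4 else -4  [with Gene=-3]  = -4; Enzyme = -2Gene - 2Dose + 5  [with Gene=-3, Dose=-4]  = 19.
Change = 21 − 19 = 2.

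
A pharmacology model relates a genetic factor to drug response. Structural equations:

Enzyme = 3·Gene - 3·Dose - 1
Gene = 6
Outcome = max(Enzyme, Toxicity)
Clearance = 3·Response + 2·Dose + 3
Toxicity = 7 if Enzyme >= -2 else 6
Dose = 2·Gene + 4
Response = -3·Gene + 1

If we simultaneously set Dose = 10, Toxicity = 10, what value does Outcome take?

The joint intervention fixes Dose = 10, Toxicity = 10, removing each variable's own equation.
Enzyme = 3·Gene - 3·Dose - 1  [with Gene=6, Dose=10]  = -13
Outcome = max(Enzyme, Toxicity)  [with Enzyme=-13, Toxicity=10]  = 10

10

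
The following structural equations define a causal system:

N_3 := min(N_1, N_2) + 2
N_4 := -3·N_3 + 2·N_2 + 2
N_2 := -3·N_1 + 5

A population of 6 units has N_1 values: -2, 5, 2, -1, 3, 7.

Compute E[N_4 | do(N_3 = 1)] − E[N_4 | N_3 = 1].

The intervention sets N_3=1 in all 6 units regardless of N_1. Recomputing N_4 per unit gives 21, -21, -3, 15, -9, -33; average -5.
Observing N_3=1 restricts to units where N_3's equation naturally yields 1: N_1 ∈ {2, -1}. In that subpopulation N_4 = -3, 15, mean 6.
Difference = -5 − 6 = -11.

-11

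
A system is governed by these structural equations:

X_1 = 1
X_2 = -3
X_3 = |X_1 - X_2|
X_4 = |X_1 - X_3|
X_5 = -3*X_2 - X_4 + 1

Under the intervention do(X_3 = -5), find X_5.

4

do(X_3=-5) replaces the equation X_3 = |X_1 - X_2| with the constant X_3 = -5.
X_4 = |X_1 - X_3|  [with X_1=1, X_3=-5]  = 6
X_5 = -3*X_2 - X_4 + 1  [with X_2=-3, X_4=6]  = 4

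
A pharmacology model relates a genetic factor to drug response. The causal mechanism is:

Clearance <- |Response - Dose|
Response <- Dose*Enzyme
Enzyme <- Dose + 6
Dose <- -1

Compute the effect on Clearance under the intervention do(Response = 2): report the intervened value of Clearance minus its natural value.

-1

The intervention breaks the incoming arrows to Response: Response <- Dose*Enzyme no longer applies, and Response = 2.
Clearance = |Response - Dose|  [with Response=2, Dose=-1]  = 3
Without intervention: Enzyme = Dose + 6  [with Dose=-1]  = 5; Response = Dose*Enzyme  [with Dose=-1, Enzyme=5]  = -5; Clearance = |Response - Dose|  [with Response=-5, Dose=-1]  = 4.
Change = 3 − 4 = -1.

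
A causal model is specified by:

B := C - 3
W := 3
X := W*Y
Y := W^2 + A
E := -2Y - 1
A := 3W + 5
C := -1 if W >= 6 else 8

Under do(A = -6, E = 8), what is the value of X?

Setting A = -6, E = 8 by intervention discards those variables' equations.
Y = W^2 + A  [with W=3, A=-6]  = 3
X = W*Y  [with W=3, Y=3]  = 9

9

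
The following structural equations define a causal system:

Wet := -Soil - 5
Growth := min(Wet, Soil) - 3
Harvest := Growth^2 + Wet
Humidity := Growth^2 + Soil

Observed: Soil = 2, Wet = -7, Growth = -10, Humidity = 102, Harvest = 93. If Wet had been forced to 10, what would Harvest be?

do(Wet=10) replaces the equation Wet := -Soil - 5 with the constant Wet = 10.
Growth = min(Wet, Soil) - 3  [with Wet=10, Soil=2]  = -1
Harvest = Growth^2 + Wet  [with Growth=-1, Wet=10]  = 11

11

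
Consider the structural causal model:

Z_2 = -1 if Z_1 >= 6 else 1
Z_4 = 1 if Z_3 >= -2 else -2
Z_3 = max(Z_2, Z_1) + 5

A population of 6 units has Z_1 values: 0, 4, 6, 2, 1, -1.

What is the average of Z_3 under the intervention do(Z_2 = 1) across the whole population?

7.5

The intervention sets Z_2=1 in all 6 units regardless of Z_1. Recomputing Z_3 per unit gives 6, 9, 11, 7, 6, 6; average 7.5.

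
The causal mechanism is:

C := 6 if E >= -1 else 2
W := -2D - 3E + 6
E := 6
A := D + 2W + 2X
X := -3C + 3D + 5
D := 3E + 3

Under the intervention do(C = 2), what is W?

do(C=2) replaces the equation C := 6 if E >= -1 else 2 with the constant C = 2.
Since W is not a descendant of the intervened variable, it is unaffected.
D = 3E + 3  [with E=6]  = 21
W = -2D - 3E + 6  [with D=21, E=6]  = -54

-54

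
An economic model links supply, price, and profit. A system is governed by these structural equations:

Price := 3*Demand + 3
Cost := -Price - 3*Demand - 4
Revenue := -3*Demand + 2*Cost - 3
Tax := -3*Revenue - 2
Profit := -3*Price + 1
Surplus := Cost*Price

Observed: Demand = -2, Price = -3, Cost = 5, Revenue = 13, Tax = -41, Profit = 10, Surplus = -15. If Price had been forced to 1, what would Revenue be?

Under do(Price=1), the mechanism Price := 3*Demand + 3 is discarded; Price is fixed at 1.
Cost = -Price - 3*Demand - 4  [with Price=1, Demand=-2]  = 1
Revenue = -3*Demand + 2*Cost - 3  [with Demand=-2, Cost=1]  = 5

5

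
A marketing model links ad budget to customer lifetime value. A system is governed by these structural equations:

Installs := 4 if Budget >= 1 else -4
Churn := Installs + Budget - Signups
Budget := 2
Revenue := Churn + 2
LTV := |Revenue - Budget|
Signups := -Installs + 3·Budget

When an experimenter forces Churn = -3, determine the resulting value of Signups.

Under do(Churn=-3), the mechanism Churn := Installs + Budget - Signups is discarded; Churn is fixed at -3.
Since Signups is not a descendant of the intervened variable, it is unaffected.
Installs = 4 if Budget >= 1 else -4  [with Budget=2]  = 4
Signups = -Installs + 3·Budget  [with Installs=4, Budget=2]  = 2

2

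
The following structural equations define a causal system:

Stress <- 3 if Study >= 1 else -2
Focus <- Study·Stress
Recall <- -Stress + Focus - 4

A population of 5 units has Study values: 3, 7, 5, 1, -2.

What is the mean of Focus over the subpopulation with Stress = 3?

12

Observing Stress=3 restricts to units where Stress's equation naturally yields 3: Study ∈ {3, 7, 5, 1}. In that subpopulation Focus = 9, 21, 15, 3, mean 12.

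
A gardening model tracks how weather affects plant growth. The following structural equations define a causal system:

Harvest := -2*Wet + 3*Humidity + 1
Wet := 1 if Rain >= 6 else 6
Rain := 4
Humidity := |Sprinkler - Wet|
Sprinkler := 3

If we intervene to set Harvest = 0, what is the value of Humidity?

The intervention breaks the incoming arrows to Harvest: Harvest := -2*Wet + 3*Humidity + 1 no longer applies, and Harvest = 0.
Since Humidity is not a descendant of the intervened variable, it is unaffected.
Wet = 1 if Rain >= 6 else 6  [with Rain=4]  = 6
Humidity = |Sprinkler - Wet|  [with Sprinkler=3, Wet=6]  = 3

3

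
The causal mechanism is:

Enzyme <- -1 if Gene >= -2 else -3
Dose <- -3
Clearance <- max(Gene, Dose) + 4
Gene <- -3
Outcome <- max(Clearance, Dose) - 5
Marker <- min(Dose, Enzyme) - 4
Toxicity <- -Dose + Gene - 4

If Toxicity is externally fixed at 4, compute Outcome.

-4

Under do(Toxicity=4), the mechanism Toxicity <- -Dose + Gene - 4 is discarded; Toxicity is fixed at 4.
Since Outcome is not a descendant of the intervened variable, it is unaffected.
Clearance = max(Gene, Dose) + 4  [with Gene=-3, Dose=-3]  = 1
Outcome = max(Clearance, Dose) - 5  [with Clearance=1, Dose=-3]  = -4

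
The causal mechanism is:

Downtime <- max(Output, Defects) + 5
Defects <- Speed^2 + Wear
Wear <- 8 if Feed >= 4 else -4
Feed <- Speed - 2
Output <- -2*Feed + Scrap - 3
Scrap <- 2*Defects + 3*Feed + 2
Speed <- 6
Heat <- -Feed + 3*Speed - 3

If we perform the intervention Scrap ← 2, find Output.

Intervening sets Scrap = 2 and removes its equation (Scrap <- 2*Defects + 3*Feed + 2).
Feed = Speed - 2  [with Speed=6]  = 4
Output = -2*Feed + Scrap - 3  [with Feed=4, Scrap=2]  = -9

-9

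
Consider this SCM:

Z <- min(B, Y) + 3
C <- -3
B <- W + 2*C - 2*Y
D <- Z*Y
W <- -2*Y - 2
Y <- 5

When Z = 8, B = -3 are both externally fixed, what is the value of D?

40

Setting Z = 8, B = -3 by intervention discards those variables' equations.
D = Z*Y  [with Z=8, Y=5]  = 40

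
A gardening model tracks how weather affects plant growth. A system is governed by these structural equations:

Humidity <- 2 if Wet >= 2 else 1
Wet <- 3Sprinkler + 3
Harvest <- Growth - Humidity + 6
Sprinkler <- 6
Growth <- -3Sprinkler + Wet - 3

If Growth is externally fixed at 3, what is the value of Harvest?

7

do(Growth=3) replaces the equation Growth <- -3Sprinkler + Wet - 3 with the constant Growth = 3.
Wet = 3Sprinkler + 3  [with Sprinkler=6]  = 21
Humidity = 2 if Wet >= 2 else 1  [with Wet=21]  = 2
Harvest = Growth - Humidity + 6  [with Growth=3, Humidity=2]  = 7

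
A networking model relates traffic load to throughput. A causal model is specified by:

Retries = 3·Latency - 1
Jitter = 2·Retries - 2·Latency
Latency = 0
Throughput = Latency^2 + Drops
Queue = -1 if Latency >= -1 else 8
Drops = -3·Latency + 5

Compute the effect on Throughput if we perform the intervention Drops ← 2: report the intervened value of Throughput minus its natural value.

-3

The intervention breaks the incoming arrows to Drops: Drops = -3·Latency + 5 no longer applies, and Drops = 2.
Throughput = Latency^2 + Drops  [with Latency=0, Drops=2]  = 2
Without intervention: Drops = -3·Latency + 5  [with Latency=0]  = 5; Throughput = Latency^2 + Drops  [with Latency=0, Drops=5]  = 5.
Change = 2 − 5 = -3.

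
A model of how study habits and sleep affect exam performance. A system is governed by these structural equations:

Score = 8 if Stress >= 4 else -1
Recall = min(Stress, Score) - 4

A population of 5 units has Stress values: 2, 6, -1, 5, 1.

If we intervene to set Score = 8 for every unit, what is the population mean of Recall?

Under do(Score=8), Score's equation is replaced by Score=8 for every unit. Per-unit Recall: -2, 2, -5, 1, -3. Mean = -1.4.

-1.4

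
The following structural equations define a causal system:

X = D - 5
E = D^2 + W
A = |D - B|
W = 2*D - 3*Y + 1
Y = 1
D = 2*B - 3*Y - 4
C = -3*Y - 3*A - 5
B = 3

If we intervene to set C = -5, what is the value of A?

4

do(C=-5) replaces the equation C = -3*Y - 3*A - 5 with the constant C = -5.
No directed path runs from C to A, so A keeps its natural value.
D = 2*B - 3*Y - 4  [with B=3, Y=1]  = -1
A = |D - B|  [with D=-1, B=3]  = 4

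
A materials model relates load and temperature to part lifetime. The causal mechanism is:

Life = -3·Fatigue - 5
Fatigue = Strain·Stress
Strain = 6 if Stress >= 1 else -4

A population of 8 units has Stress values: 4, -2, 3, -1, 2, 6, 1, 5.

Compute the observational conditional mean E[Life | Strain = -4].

E[Life|Strain=-4] averages over only the 2 units with Strain=-4 (Stress = -2, -1): Life = -29, -17, mean -23.

-23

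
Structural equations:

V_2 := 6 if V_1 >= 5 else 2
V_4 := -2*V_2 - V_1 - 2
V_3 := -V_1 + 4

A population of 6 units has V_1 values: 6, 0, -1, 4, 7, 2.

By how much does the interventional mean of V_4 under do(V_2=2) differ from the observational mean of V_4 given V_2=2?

-1.75

Under do(V_2=2), V_2's equation is replaced by V_2=2 for every unit. Per-unit V_4: -12, -6, -5, -10, -13, -8. Mean = -9.
Observing V_2=2 restricts to units where V_2's equation naturally yields 2: V_1 ∈ {0, -1, 4, 2}. In that subpopulation V_4 = -6, -5, -10, -8, mean -7.25.
Difference = -9 − (-7.25) = -1.75.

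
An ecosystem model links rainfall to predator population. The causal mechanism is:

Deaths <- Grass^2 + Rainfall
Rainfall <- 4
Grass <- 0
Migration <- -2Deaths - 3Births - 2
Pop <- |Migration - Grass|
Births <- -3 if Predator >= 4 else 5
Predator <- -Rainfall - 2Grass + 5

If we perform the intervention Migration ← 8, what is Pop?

Intervening sets Migration = 8 and removes its equation (Migration <- -2Deaths - 3Births - 2).
Pop = |Migration - Grass|  [with Migration=8, Grass=0]  = 8

8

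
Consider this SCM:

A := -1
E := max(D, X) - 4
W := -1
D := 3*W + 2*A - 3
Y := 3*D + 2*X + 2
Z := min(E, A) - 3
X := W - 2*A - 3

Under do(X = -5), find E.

Intervening sets X = -5 and removes its equation (X := W - 2*A - 3).
D = 3*W + 2*A - 3  [with W=-1, A=-1]  = -8
E = max(D, X) - 4  [with D=-8, X=-5]  = -9

-9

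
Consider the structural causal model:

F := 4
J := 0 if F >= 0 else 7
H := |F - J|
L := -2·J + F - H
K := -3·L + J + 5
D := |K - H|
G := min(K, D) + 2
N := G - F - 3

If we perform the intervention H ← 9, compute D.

The intervention breaks the incoming arrows to H: H := |F - J| no longer applies, and H = 9.
J = 0 if F >= 0 else 7  [with F=4]  = 0
L = -2·J + F - H  [with J=0, F=4, H=9]  = -5
K = -3·L + J + 5  [with L=-5, J=0]  = 20
D = |K - H|  [with K=20, H=9]  = 11

11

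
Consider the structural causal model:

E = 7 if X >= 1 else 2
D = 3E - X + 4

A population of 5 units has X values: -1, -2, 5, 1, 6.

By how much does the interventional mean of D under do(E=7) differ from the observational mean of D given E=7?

2.2

The intervention sets E=7 in all 5 units regardless of X. Recomputing D per unit gives 26, 27, 20, 24, 19; average 23.2.
E[D|E=7] averages over only the 3 units with E=7 (X = 5, 1, 6): D = 20, 24, 19, mean 21.
Difference = 23.2 − 21 = 2.2.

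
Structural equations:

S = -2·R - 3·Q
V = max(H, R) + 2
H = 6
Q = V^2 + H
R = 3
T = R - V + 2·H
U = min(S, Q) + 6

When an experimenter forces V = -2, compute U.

The intervention breaks the incoming arrows to V: V = max(H, R) + 2 no longer applies, and V = -2.
Q = V^2 + H  [with V=-2, H=6]  = 10
S = -2·R - 3·Q  [with R=3, Q=10]  = -36
U = min(S, Q) + 6  [with S=-36, Q=10]  = -30

-30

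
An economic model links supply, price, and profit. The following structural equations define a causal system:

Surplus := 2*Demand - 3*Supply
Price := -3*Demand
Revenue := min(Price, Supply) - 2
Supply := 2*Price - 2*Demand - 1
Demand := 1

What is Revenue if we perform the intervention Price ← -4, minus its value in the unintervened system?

-2

Under do(Price=-4), the mechanism Price := -3*Demand is discarded; Price is fixed at -4.
Supply = 2*Price - 2*Demand - 1  [with Price=-4, Demand=1]  = -11
Revenue = min(Price, Supply) - 2  [with Price=-4, Supply=-11]  = -13
Without intervention: Price = -3*Demand  [with Demand=1]  = -3; Supply = 2*Price - 2*Demand - 1  [with Price=-3, Demand=1]  = -9; Revenue = min(Price, Supply) - 2  [with Price=-3, Supply=-9]  = -11.
Change = -13 − (-11) = -2.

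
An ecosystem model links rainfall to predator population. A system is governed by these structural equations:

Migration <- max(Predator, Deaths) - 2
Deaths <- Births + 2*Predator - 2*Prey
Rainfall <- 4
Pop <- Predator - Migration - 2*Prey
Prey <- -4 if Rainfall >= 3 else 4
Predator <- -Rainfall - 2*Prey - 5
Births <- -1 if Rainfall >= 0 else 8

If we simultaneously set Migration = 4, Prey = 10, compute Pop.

Setting Migration = 4, Prey = 10 by intervention discards those variables' equations.
Predator = -Rainfall - 2*Prey - 5  [with Rainfall=4, Prey=10]  = -29
Pop = Predator - Migration - 2*Prey  [with Predator=-29, Migration=4, Prey=10]  = -53

-53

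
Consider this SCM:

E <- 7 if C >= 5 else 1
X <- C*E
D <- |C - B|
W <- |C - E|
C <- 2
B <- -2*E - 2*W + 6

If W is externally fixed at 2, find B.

The intervention breaks the incoming arrows to W: W <- |C - E| no longer applies, and W = 2.
E = 7 if C >= 5 else 1  [with C=2]  = 1
B = -2*E - 2*W + 6  [with E=1, W=2]  = 0

0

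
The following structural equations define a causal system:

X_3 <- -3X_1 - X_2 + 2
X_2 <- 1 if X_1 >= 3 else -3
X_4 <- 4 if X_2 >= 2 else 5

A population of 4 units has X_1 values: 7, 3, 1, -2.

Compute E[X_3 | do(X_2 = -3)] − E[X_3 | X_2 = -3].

-8.25

The intervention sets X_2=-3 in all 4 units regardless of X_1. Recomputing X_3 per unit gives -16, -4, 2, 11; average -1.75.
Observing X_2=-3 restricts to units where X_2's equation naturally yields -3: X_1 ∈ {1, -2}. In that subpopulation X_3 = 2, 11, mean 6.5.
Difference = -1.75 − 6.5 = -8.25.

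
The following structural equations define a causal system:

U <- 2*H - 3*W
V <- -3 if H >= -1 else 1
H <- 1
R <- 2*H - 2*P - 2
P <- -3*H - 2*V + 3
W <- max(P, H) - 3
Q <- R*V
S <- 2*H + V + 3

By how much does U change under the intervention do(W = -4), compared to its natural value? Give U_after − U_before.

Under do(W=-4), the mechanism W <- max(P, H) - 3 is discarded; W is fixed at -4.
U = 2*H - 3*W  [with H=1, W=-4]  = 14
Without intervention: V = -3 if H >= -1 else 1  [with H=1]  = -3; P = -3*H - 2*V + 3  [with H=1, V=-3]  = 6; W = max(P, H) - 3  [with P=6, H=1]  = 3; U = 2*H - 3*W  [with H=1, W=3]  = -7.
Change = 14 − (-7) = 21.

21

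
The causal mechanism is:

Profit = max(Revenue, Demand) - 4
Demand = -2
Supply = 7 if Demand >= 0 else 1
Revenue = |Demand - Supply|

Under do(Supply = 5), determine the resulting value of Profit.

Under do(Supply=5), the mechanism Supply = 7 if Demand >= 0 else 1 is discarded; Supply is fixed at 5.
Revenue = |Demand - Supply|  [with Demand=-2, Supply=5]  = 7
Profit = max(Revenue, Demand) - 4  [with Revenue=7, Demand=-2]  = 3

3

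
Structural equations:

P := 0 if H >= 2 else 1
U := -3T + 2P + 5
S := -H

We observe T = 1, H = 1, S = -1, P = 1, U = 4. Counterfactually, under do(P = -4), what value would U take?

Intervening sets P = -4 and removes its equation (P := 0 if H >= 2 else 1).
U = -3T + 2P + 5  [with T=1, P=-4]  = -6

-6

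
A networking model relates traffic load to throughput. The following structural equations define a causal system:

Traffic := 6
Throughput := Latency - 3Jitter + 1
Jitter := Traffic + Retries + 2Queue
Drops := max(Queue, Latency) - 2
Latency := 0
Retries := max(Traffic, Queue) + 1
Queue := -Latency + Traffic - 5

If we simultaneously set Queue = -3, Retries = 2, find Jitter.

Setting Queue = -3, Retries = 2 by intervention discards those variables' equations.
Jitter = Traffic + Retries + 2Queue  [with Traffic=6, Retries=2, Queue=-3]  = 2

2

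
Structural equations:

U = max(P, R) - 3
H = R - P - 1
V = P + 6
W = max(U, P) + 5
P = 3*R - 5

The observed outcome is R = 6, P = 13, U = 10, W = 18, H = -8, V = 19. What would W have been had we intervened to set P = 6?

Under do(P=6), the mechanism P = 3*R - 5 is discarded; P is fixed at 6.
U = max(P, R) - 3  [with P=6, R=6]  = 3
W = max(U, P) + 5  [with U=3, P=6]  = 11

11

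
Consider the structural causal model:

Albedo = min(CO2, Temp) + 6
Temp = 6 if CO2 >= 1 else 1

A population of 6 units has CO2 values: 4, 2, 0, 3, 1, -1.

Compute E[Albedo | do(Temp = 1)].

Every unit gets Temp=1 under the intervention. Albedo values become 7, 7, 6, 7, 7, 5; E[Albedo|do(Temp=1)] = 6.5.

6.5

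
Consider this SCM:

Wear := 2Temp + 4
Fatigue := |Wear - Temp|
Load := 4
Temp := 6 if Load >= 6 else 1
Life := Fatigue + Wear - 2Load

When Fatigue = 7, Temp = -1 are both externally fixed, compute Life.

The joint intervention fixes Fatigue = 7, Temp = -1, removing each variable's own equation.
Wear = 2Temp + 4  [with Temp=-1]  = 2
Life = Fatigue + Wear - 2Load  [with Fatigue=7, Wear=2, Load=4]  = 1

1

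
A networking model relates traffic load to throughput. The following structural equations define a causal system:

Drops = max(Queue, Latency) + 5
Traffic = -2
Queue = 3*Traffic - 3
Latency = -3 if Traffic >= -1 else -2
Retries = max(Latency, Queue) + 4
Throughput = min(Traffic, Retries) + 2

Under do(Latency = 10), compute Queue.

-9

The intervention breaks the incoming arrows to Latency: Latency = -3 if Traffic >= -1 else -2 no longer applies, and Latency = 10.
Since Queue is not a descendant of the intervened variable, it is unaffected.
Queue = 3*Traffic - 3  [with Traffic=-2]  = -9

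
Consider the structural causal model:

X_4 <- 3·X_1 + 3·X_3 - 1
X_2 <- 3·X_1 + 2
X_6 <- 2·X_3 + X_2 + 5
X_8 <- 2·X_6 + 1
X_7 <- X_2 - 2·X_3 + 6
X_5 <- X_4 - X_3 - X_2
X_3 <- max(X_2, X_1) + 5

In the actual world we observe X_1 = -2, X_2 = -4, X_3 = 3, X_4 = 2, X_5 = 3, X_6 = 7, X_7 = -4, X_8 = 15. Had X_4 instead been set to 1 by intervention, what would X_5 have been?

Intervening sets X_4 = 1 and removes its equation (X_4 <- 3·X_1 + 3·X_3 - 1).
X_2 = 3·X_1 + 2  [with X_1=-2]  = -4
X_3 = max(X_2, X_1) + 5  [with X_2=-4, X_1=-2]  = 3
X_5 = X_4 - X_3 - X_2  [with X_4=1, X_3=3, X_2=-4]  = 2

2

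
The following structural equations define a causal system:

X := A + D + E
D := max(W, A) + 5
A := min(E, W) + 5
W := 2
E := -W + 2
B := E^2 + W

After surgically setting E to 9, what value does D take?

Under do(E=9), the mechanism E := -W + 2 is discarded; E is fixed at 9.
A = min(E, W) + 5  [with E=9, W=2]  = 7
D = max(W, A) + 5  [with W=2, A=7]  = 12

12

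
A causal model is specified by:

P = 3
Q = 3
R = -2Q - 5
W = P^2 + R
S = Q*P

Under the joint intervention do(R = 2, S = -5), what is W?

The joint intervention fixes R = 2, S = -5, removing each variable's own equation.
W = P^2 + R  [with P=3, R=2]  = 11

11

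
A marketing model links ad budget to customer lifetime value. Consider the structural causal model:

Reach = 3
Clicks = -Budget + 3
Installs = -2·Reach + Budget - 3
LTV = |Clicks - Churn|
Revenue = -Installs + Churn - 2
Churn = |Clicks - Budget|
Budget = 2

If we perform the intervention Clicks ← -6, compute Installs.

The intervention breaks the incoming arrows to Clicks: Clicks = -Budget + 3 no longer applies, and Clicks = -6.
Installs is not downstream of the intervention, so its value is determined by the original equations.
Installs = -2·Reach + Budget - 3  [with Reach=3, Budget=2]  = -7

-7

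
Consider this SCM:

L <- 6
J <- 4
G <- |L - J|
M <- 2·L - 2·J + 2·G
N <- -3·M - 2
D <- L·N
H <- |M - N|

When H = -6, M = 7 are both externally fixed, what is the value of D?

Setting H = -6, M = 7 by intervention discards those variables' equations.
N = -3·M - 2  [with M=7]  = -23
D = L·N  [with L=6, N=-23]  = -138

-138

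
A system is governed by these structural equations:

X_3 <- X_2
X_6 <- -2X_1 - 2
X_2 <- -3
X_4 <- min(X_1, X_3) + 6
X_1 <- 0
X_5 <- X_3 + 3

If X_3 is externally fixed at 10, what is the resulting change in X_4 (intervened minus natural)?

3

The intervention breaks the incoming arrows to X_3: X_3 <- X_2 no longer applies, and X_3 = 10.
X_4 = min(X_1, X_3) + 6  [with X_1=0, X_3=10]  = 6
Without intervention: X_3 = X_2  [with X_2=-3]  = -3; X_4 = min(X_1, X_3) + 6  [with X_1=0, X_3=-3]  = 3.
Change = 6 − 3 = 3.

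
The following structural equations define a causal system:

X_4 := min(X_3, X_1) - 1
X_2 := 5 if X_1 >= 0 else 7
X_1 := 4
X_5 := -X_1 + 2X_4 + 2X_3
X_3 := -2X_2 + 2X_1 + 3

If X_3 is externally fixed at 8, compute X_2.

5

Under do(X_3=8), the mechanism X_3 := -2X_2 + 2X_1 + 3 is discarded; X_3 is fixed at 8.
Since X_2 is not a descendant of the intervened variable, it is unaffected.
X_2 = 5 if X_1 >= 0 else 7  [with X_1=4]  = 5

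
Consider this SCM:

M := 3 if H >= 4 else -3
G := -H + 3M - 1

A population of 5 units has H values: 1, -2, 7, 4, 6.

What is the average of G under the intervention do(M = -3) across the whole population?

-13.2

do(M=-3) breaks M's dependence on H. With M=-3 fixed, G across the units is -11, -8, -17, -14, -16, mean -13.2.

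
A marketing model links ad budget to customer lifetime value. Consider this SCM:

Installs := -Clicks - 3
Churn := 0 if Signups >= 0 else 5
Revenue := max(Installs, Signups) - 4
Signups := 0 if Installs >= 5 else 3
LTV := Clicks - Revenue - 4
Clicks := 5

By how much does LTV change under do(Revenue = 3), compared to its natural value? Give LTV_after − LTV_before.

-4

The intervention breaks the incoming arrows to Revenue: Revenue := max(Installs, Signups) - 4 no longer applies, and Revenue = 3.
LTV = Clicks - Revenue - 4  [with Clicks=5, Revenue=3]  = -2
Without intervention: Installs = -Clicks - 3  [with Clicks=5]  = -8; Signups = 0 if Installs >= 5 else 3  [with Installs=-8]  = 3; Revenue = max(Installs, Signups) - 4  [with Installs=-8, Signups=3]  = -1; LTV = Clicks - Revenue - 4  [with Clicks=5, Revenue=-1]  = 2.
Change = -2 − 2 = -4.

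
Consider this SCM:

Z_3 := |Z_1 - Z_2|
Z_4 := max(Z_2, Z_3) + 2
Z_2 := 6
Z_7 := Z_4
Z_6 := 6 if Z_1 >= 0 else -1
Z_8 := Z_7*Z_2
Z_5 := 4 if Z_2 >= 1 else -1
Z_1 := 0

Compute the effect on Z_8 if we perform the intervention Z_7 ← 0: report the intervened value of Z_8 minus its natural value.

do(Z_7=0) replaces the equation Z_7 := Z_4 with the constant Z_7 = 0.
Z_8 = Z_7*Z_2  [with Z_7=0, Z_2=6]  = 0
Without intervention: Z_3 = |Z_1 - Z_2|  [with Z_1=0, Z_2=6]  = 6; Z_4 = max(Z_2, Z_3) + 2  [with Z_2=6, Z_3=6]  = 8; Z_7 = Z_4  [with Z_4=8]  = 8; Z_8 = Z_7*Z_2  [with Z_7=8, Z_2=6]  = 48.
Change = 0 − 48 = -48.

-48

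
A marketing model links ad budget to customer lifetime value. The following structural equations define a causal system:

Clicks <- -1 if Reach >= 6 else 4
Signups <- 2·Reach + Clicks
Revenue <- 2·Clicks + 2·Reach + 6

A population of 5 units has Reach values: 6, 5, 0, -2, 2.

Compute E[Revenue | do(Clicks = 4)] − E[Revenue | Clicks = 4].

Every unit gets Clicks=4 under the intervention. Revenue values become 26, 24, 14, 10, 18; E[Revenue|do(Clicks=4)] = 18.4.
Conditioning on Clicks=4 selects the 4 unit(s) with Reach ∈ {5, 0, -2, 2}. Their Revenue values: 24, 14, 10, 18. Mean = 16.5.
Difference = 18.4 − 16.5 = 1.9.

1.9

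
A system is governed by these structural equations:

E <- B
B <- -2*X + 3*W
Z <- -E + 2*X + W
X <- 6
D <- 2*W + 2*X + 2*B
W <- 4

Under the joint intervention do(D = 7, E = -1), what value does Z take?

17

The joint intervention fixes D = 7, E = -1, removing each variable's own equation.
Z = -E + 2*X + W  [with E=-1, X=6, W=4]  = 17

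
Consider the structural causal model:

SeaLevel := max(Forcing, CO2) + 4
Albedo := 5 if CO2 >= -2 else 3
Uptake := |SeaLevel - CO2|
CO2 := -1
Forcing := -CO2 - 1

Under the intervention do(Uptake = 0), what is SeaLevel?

4

The intervention breaks the incoming arrows to Uptake: Uptake := |SeaLevel - CO2| no longer applies, and Uptake = 0.
Since SeaLevel is not a descendant of the intervened variable, it is unaffected.
Forcing = -CO2 - 1  [with CO2=-1]  = 0
SeaLevel = max(Forcing, CO2) + 4  [with Forcing=0, CO2=-1]  = 4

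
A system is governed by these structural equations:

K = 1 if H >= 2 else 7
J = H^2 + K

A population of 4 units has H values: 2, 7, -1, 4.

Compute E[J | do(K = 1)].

do(K=1) breaks K's dependence on H. With K=1 fixed, J across the units is 5, 50, 2, 17, mean 18.5.

18.5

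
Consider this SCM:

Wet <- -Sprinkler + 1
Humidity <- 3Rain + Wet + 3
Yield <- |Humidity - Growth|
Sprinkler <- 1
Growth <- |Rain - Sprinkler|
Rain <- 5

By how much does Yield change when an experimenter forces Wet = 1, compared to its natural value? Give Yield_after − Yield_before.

1

The intervention breaks the incoming arrows to Wet: Wet <- -Sprinkler + 1 no longer applies, and Wet = 1.
Growth = |Rain - Sprinkler|  [with Rain=5, Sprinkler=1]  = 4
Humidity = 3Rain + Wet + 3  [with Rain=5, Wet=1]  = 19
Yield = |Humidity - Growth|  [with Humidity=19, Growth=4]  = 15
Without intervention: Wet = -Sprinkler + 1  [with Sprinkler=1]  = 0; Growth = |Rain - Sprinkler|  [with Rain=5, Sprinkler=1]  = 4; Humidity = 3Rain + Wet + 3  [with Rain=5, Wet=0]  = 18; Yield = |Humidity - Growth|  [with Humidity=18, Growth=4]  = 14.
Change = 15 − 14 = 1.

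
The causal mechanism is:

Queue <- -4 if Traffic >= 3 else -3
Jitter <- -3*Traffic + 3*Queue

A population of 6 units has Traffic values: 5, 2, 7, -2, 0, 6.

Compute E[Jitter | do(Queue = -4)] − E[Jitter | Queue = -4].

9

Under do(Queue=-4), Queue's equation is replaced by Queue=-4 for every unit. Per-unit Jitter: -27, -18, -33, -6, -12, -30. Mean = -21.
Observing Queue=-4 restricts to units where Queue's equation naturally yields -4: Traffic ∈ {5, 7, 6}. In that subpopulation Jitter = -27, -33, -30, mean -30.
Difference = -21 − (-30) = 9.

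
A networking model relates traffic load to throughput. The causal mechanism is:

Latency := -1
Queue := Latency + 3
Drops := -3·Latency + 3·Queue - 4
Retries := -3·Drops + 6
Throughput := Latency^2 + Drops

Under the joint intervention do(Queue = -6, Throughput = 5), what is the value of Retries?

The joint intervention fixes Queue = -6, Throughput = 5, removing each variable's own equation.
Drops = -3·Latency + 3·Queue - 4  [with Latency=-1, Queue=-6]  = -19
Retries = -3·Drops + 6  [with Drops=-19]  = 63

63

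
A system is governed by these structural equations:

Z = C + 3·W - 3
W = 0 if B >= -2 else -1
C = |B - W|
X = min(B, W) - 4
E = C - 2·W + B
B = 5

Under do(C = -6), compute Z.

-9

The intervention breaks the incoming arrows to C: C = |B - W| no longer applies, and C = -6.
W = 0 if B >= -2 else -1  [with B=5]  = 0
Z = C + 3·W - 3  [with C=-6, W=0]  = -9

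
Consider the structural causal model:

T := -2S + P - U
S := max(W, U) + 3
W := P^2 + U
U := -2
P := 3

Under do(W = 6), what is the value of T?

-13

do(W=6) replaces the equation W := P^2 + U with the constant W = 6.
S = max(W, U) + 3  [with W=6, U=-2]  = 9
T = -2S + P - U  [with S=9, P=3, U=-2]  = -13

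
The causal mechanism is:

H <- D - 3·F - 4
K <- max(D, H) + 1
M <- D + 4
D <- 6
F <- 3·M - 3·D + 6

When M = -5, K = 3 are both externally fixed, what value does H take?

The joint intervention fixes M = -5, K = 3, removing each variable's own equation.
F = 3·M - 3·D + 6  [with M=-5, D=6]  = -27
H = D - 3·F - 4  [with D=6, F=-27]  = 83

83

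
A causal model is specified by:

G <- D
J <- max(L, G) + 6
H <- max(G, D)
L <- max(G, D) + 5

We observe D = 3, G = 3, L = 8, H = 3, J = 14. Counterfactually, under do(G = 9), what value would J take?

do(G=9) replaces the equation G <- D with the constant G = 9.
L = max(G, D) + 5  [with G=9, D=3]  = 14
J = max(L, G) + 6  [with L=14, G=9]  = 20

20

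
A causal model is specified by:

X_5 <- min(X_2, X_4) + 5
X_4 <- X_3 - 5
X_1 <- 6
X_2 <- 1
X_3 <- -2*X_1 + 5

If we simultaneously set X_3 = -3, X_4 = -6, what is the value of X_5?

-1

Setting X_3 = -3, X_4 = -6 by intervention discards those variables' equations.
X_5 = min(X_2, X_4) + 5  [with X_2=1, X_4=-6]  = -1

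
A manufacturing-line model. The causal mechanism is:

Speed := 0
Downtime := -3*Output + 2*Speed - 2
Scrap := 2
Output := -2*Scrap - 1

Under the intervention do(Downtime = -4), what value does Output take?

-5

Under do(Downtime=-4), the mechanism Downtime := -3*Output + 2*Speed - 2 is discarded; Downtime is fixed at -4.
Since Output is not a descendant of the intervened variable, it is unaffected.
Output = -2*Scrap - 1  [with Scrap=2]  = -5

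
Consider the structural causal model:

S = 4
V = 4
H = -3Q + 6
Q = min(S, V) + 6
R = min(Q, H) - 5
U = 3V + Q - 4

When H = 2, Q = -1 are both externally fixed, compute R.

The joint intervention fixes H = 2, Q = -1, removing each variable's own equation.
R = min(Q, H) - 5  [with Q=-1, H=2]  = -6

-6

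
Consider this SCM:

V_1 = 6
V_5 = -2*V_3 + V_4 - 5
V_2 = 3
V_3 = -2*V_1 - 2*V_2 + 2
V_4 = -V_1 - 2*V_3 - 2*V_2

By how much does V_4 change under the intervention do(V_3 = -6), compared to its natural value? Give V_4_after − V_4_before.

The intervention breaks the incoming arrows to V_3: V_3 = -2*V_1 - 2*V_2 + 2 no longer applies, and V_3 = -6.
V_4 = -V_1 - 2*V_3 - 2*V_2  [with V_1=6, V_3=-6, V_2=3]  = 0
Without intervention: V_3 = -2*V_1 - 2*V_2 + 2  [with V_1=6, V_2=3]  = -16; V_4 = -V_1 - 2*V_3 - 2*V_2  [with V_1=6, V_3=-16, V_2=3]  = 20.
Change = 0 − 20 = -20.

-20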